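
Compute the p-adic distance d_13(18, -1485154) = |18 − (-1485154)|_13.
d_13(18, -1485154) = 1/371293

Step 1 — x − y = 18 − (-1485154) = 1485172. Step 2 — v_13(1485172) = 5 (factor: 1485172 = (13^5 · 4); the sign does not affect v_p). Step 3 — |x − y|_13 = 13^{-5} = 1/371293.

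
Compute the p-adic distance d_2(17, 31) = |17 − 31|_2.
d_2(17, 31) = 1/2

Step 1 — x − y = 17 − 31 = -14. Step 2 — v_2(-14) = 1 (factor: -14 = −(2^1 · 7); the sign does not affect v_p). Step 3 — |x − y|_2 = 2^{-1} = 1/2.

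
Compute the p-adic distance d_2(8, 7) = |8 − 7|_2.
d_2(8, 7) = 1

Step 1 — x − y = 8 − 7 = 1. Step 2 — v_2(1) = 0 (factor: 1 = (2^0 · 1); the sign does not affect v_p). Step 3 — |x − y|_2 = 2^{0} = 1.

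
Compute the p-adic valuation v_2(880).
v_2(880) = 4

v_2(n) is the largest exponent k such that 2^k divides n. Factor out: 880 = 2^4 · 55. (Sign doesn't affect v_p.) So v_2(880) = 4.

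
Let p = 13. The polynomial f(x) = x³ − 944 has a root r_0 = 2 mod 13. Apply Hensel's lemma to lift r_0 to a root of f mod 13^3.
r_2 = 1432 (mod 2197)

Hensel: r_{i+1} = r_i − f(r_i)/f′(r_i) mod 13^{i+2}, where f′(x) = 3x². Iterate:
  r_0 = 2 (mod 13)
  r_1 = 80 (mod 169)
  r_2 = 1432 (mod 2197)
Final: r = 1432 with f(r) ≡ 0 mod 13^3.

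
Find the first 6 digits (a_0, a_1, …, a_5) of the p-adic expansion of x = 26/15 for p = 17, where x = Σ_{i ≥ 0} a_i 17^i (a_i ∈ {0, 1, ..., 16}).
(a_0, …, a_5) = (4, 1, 9, 4, 2, 1)

v_17(26/15) = 0 (numerator and denominator both coprime to 17), so x ∈ ℤ_17^×. Compute digits iteratively via a_i = x_i mod 17, x_{i+1} = (x_i − a_i)/17, with x_0 = x:
  x_0 = 26/15;  a_0 = 4;  x_1 = (x_0 − 4)/17 = -2/15
  x_1 = -2/15;  a_1 = 1;  x_2 = (x_1 − 1)/17 = -1/15
  x_2 = -1/15;  a_2 = 9;  x_3 = (x_2 − 9)/17 = -8/15
  x_3 = -8/15;  a_3 = 4;  x_4 = (x_3 − 4)/17 = -4/15
  x_4 = -4/15;  a_4 = 2;  x_5 = (x_4 − 2)/17 = -2/15
  x_5 = -2/15;  a_5 = 1;  x_6 = (x_5 − 1)/17 = -1/15
Digits: (4, 1, 9, 4, 2, 1).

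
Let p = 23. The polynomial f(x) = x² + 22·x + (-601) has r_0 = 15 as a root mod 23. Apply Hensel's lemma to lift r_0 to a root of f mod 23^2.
r_1 = 199 (mod 529)

Hensel: r_{i+1} = r_i − f(r_i)·(f′(r_i))^{-1} mod 23^{i+2}, f′(x) = 2x + 22. Iterate:
  r_0 = 15 (mod 23)
  r_1 = 199 (mod 529)
Final: r = 199 satisfies f(r) ≡ 0 mod 23^2.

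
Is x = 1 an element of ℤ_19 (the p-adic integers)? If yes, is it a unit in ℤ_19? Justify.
x ∈ ℤ_19^× (unit); v_19(x) = 0

ℤ_19 = {x ∈ ℚ_19 : v_19(x) ≥ 0} and ℤ_19^× = {x ∈ ℤ_19 : v_19(x) = 0}. Here v_19(1) = v_19(num) − v_19(den) = 0; compare against these criteria.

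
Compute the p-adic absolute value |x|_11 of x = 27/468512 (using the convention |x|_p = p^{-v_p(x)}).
|27/468512|_11 = 14641

Step 1 — compute v_11(x) by factoring powers of 11 out of the numerator and denominator: v_11(27/468512) = -4. Step 2 — apply |x|_p = p^{-v_p(x)} = 11^{4} = 14641.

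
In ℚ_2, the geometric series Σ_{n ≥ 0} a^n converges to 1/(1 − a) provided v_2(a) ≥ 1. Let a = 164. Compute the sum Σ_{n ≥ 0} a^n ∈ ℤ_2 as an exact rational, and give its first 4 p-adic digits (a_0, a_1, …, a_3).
Σ a^n = 1/(1 − a) = -1/163;  first 4 digits = (1, 0, 1, 0)

v_2(a) = 2 ≥ 1, so the series converges in ℤ_2 to 1/(1 − a) = 1/(1 − 164) = -1/163. Expand this rational in ℤ_2: compute digits iteratively via d_i = x_i mod 2, x_{i+1} = (x_i − d_i)/2. The first 4 digits are (1, 0, 1, 0).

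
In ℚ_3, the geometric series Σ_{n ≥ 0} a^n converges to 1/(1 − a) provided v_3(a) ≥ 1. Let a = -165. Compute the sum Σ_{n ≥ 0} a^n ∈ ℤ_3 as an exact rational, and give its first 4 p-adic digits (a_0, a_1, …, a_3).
Σ a^n = 1/(1 − a) = 1/166;  first 4 digits = (1, 2, 0, 2)

v_3(a) = 1 ≥ 1, so the series converges in ℤ_3 to 1/(1 − a) = 1/(1 − (-165)) = 1/166. Expand this rational in ℤ_3: compute digits iteratively via d_i = x_i mod 3, x_{i+1} = (x_i − d_i)/3. The first 4 digits are (1, 2, 0, 2).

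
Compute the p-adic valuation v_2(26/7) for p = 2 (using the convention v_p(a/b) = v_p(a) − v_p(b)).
v_2(26/7) = 1

Factor powers of 2 from the numerator and denominator of the reduced fraction: 26 = 2^1 · 13 and 7 = 2^0 · 7. Apply v_p(a/b) = v_p(a) − v_p(b): v_2(26/7) = 1 − 0 = 1.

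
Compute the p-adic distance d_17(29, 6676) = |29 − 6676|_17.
d_17(29, 6676) = 1/289

Step 1 — x − y = 29 − 6676 = -6647. Step 2 — v_17(-6647) = 2 (factor: -6647 = −(17^2 · 23); the sign does not affect v_p). Step 3 — |x − y|_17 = 17^{-2} = 1/289.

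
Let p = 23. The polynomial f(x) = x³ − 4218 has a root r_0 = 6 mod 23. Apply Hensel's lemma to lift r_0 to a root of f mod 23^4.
r_3 = 120802 (mod 279841)

Hensel: r_{i+1} = r_i − f(r_i)/f′(r_i) mod 23^{i+2}, where f′(x) = 3x². Iterate:
  r_0 = 6 (mod 23)
  r_1 = 190 (mod 529)
  r_2 = 11299 (mod 12167)
  r_3 = 120802 (mod 279841)
Final: r = 120802 with f(r) ≡ 0 mod 23^4.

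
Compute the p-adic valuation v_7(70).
v_7(70) = 1

v_7(n) is the largest exponent k such that 7^k divides n. Factor out: 70 = 7^1 · 10. (Sign doesn't affect v_p.) So v_7(70) = 1.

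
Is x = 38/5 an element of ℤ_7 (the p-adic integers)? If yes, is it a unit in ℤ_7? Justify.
x ∈ ℤ_7^× (unit); v_7(x) = 0

ℤ_7 = {x ∈ ℚ_7 : v_7(x) ≥ 0} and ℤ_7^× = {x ∈ ℤ_7 : v_7(x) = 0}. Here v_7(38/5) = v_7(num) − v_7(den) = 0; compare against these criteria.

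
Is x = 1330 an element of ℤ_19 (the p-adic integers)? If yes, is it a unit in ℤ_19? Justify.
x ∈ ℤ_19 but not a unit; v_19(x) = 1 > 0

ℤ_19 = {x ∈ ℚ_19 : v_19(x) ≥ 0} and ℤ_19^× = {x ∈ ℤ_19 : v_19(x) = 0}. Here v_19(1330) = v_19(num) − v_19(den) = 1; compare against these criteria.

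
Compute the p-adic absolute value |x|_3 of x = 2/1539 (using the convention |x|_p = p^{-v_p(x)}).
|2/1539|_3 = 81

Step 1 — compute v_3(x) by factoring powers of 3 out of the numerator and denominator: v_3(2/1539) = -4. Step 2 — apply |x|_p = p^{-v_p(x)} = 3^{4} = 81.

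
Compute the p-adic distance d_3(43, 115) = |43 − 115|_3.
d_3(43, 115) = 1/9

Step 1 — x − y = 43 − 115 = -72. Step 2 — v_3(-72) = 2 (factor: -72 = −(3^2 · 8); the sign does not affect v_p). Step 3 — |x − y|_3 = 3^{-2} = 1/9.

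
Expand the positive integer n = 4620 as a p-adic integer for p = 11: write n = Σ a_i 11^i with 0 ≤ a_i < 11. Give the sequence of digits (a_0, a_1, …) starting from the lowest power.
(a_0, a_1, …) = (0, 2, 5, 3)

Repeated division by 11 gives the digits low-to-high: 4620 = 2·11^1 + 5·11^2 + 3·11^3. Digit sequence: (0, 2, 5, 3).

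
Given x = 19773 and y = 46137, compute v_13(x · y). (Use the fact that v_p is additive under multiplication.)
v_13(912266901) = 6

v_p(x) = 3 (factor: 19773 = 13^3 · 9); v_p(y) = 3 (factor: 46137 = 13^3 · 21). Additivity: v_p(xy) = v_p(x) + v_p(y) = 3 + 3 = 6. (Direct check: xy = 912266901 = 13^6 · (189).)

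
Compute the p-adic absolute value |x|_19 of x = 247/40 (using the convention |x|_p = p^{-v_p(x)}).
|247/40|_19 = 1/19

Step 1 — compute v_19(x) by factoring powers of 19 out of the numerator and denominator: v_19(247/40) = 1. Step 2 — apply |x|_p = p^{-v_p(x)} = 19^{-1} = 1/19.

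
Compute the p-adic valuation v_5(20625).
v_5(20625) = 4

v_5(n) is the largest exponent k such that 5^k divides n. Factor out: 20625 = 5^4 · 33. (Sign doesn't affect v_p.) So v_5(20625) = 4.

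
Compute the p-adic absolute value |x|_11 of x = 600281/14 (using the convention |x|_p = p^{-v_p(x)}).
|600281/14|_11 = 1/14641

Step 1 — compute v_11(x) by factoring powers of 11 out of the numerator and denominator: v_11(600281/14) = 4. Step 2 — apply |x|_p = p^{-v_p(x)} = 11^{-4} = 1/14641.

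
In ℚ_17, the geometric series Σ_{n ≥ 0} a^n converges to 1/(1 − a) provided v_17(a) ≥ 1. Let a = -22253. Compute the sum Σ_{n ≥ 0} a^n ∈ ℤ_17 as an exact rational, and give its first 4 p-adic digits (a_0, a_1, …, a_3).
Σ a^n = 1/(1 − a) = 1/22254;  first 4 digits = (1, 0, 8, 12)

v_17(a) = 2 ≥ 1, so the series converges in ℤ_17 to 1/(1 − a) = 1/(1 − (-22253)) = 1/22254. Expand this rational in ℤ_17: compute digits iteratively via d_i = x_i mod 17, x_{i+1} = (x_i − d_i)/17. The first 4 digits are (1, 0, 8, 12).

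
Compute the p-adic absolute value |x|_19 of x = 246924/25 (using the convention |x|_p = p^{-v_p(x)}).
|246924/25|_19 = 1/6859

Step 1 — compute v_19(x) by factoring powers of 19 out of the numerator and denominator: v_19(246924/25) = 3. Step 2 — apply |x|_p = p^{-v_p(x)} = 19^{-3} = 1/6859.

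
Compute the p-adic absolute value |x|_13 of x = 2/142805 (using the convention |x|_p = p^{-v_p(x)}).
|2/142805|_13 = 28561

Step 1 — compute v_13(x) by factoring powers of 13 out of the numerator and denominator: v_13(2/142805) = -4. Step 2 — apply |x|_p = p^{-v_p(x)} = 13^{4} = 28561.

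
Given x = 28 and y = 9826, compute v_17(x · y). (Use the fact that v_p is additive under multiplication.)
v_17(275128) = 3

v_p(x) = 0 (factor: 28 = 17^0 · 28); v_p(y) = 3 (factor: 9826 = 17^3 · 2). Additivity: v_p(xy) = v_p(x) + v_p(y) = 0 + 3 = 3. (Direct check: xy = 275128 = 17^3 · (56).)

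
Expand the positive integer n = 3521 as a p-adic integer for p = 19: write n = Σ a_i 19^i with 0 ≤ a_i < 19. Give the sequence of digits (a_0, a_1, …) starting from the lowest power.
(a_0, a_1, …) = (6, 14, 9)

Repeated division by 19 gives the digits low-to-high: 3521 = 6 + 14·19^1 + 9·19^2. Digit sequence: (6, 14, 9).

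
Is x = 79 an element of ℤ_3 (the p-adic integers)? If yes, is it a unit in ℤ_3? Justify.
x ∈ ℤ_3^× (unit); v_3(x) = 0

ℤ_3 = {x ∈ ℚ_3 : v_3(x) ≥ 0} and ℤ_3^× = {x ∈ ℤ_3 : v_3(x) = 0}. Here v_3(79) = v_3(num) − v_3(den) = 0; compare against these criteria.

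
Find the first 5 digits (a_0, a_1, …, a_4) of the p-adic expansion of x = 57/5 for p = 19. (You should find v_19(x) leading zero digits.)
(a_0, …, a_4) = (0, 12, 7, 11, 7)

v_19(57/5) = 1, so a_0 = ... = a_0 = 0. Factor out: x = 19^1 · u with u = 3/5 a unit in ℤ_19. Expand u iteratively via a_{v+i} = u_i mod 19, u_{i+1} = (u_i − a_{v+i})/19:
  u_0 = 3/5;  a_1 = 12;  u_1 = (u_0 − 12)/19 = -3/5
  u_1 = -3/5;  a_2 = 7;  u_2 = (u_1 − 7)/19 = -2/5
  u_2 = -2/5;  a_3 = 11;  u_3 = (u_2 − 11)/19 = -3/5
  u_3 = -3/5;  a_4 = 7;  u_4 = (u_3 − 7)/19 = -2/5
Digits: (0, 12, 7, 11, 7).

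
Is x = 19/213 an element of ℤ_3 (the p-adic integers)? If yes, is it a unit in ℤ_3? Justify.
x ∉ ℤ_3 (v_3(x) = -1 < 0)

ℤ_3 = {x ∈ ℚ_3 : v_3(x) ≥ 0} and ℤ_3^× = {x ∈ ℤ_3 : v_3(x) = 0}. Here v_3(19/213) = v_3(num) − v_3(den) = -1; compare against these criteria.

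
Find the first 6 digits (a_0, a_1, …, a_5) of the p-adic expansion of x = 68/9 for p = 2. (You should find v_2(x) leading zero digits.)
(a_0, …, a_5) = (0, 0, 1, 0, 0, 1)

v_2(68/9) = 2, so a_0 = ... = a_1 = 0. Factor out: x = 2^2 · u with u = 17/9 a unit in ℤ_2. Expand u iteratively via a_{v+i} = u_i mod 2, u_{i+1} = (u_i − a_{v+i})/2:
  u_0 = 17/9;  a_2 = 1;  u_1 = (u_0 − 1)/2 = 4/9
  u_1 = 4/9;  a_3 = 0;  u_2 = (u_1 − 0)/2 = 2/9
  u_2 = 2/9;  a_4 = 0;  u_3 = (u_2 − 0)/2 = 1/9
  u_3 = 1/9;  a_5 = 1;  u_4 = (u_3 − 1)/2 = -4/9
Digits: (0, 0, 1, 0, 0, 1).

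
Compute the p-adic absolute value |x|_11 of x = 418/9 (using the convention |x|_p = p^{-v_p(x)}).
|418/9|_11 = 1/11

Step 1 — compute v_11(x) by factoring powers of 11 out of the numerator and denominator: v_11(418/9) = 1. Step 2 — apply |x|_p = p^{-v_p(x)} = 11^{-1} = 1/11.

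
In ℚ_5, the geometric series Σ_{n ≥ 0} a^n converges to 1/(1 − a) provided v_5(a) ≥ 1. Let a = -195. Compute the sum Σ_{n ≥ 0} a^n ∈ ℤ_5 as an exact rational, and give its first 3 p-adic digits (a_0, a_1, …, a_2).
Σ a^n = 1/(1 − a) = 1/196;  first 3 digits = (1, 1, 3)

v_5(a) = 1 ≥ 1, so the series converges in ℤ_5 to 1/(1 − a) = 1/(1 − (-195)) = 1/196. Expand this rational in ℤ_5: compute digits iteratively via d_i = x_i mod 5, x_{i+1} = (x_i − d_i)/5. The first 3 digits are (1, 1, 3).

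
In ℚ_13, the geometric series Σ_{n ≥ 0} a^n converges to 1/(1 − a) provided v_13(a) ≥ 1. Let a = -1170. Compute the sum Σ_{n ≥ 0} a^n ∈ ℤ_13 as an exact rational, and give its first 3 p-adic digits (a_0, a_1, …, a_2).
Σ a^n = 1/(1 − a) = 1/1171;  first 3 digits = (1, 1, 7)

v_13(a) = 1 ≥ 1, so the series converges in ℤ_13 to 1/(1 − a) = 1/(1 − (-1170)) = 1/1171. Expand this rational in ℤ_13: compute digits iteratively via d_i = x_i mod 13, x_{i+1} = (x_i − d_i)/13. The first 3 digits are (1, 1, 7).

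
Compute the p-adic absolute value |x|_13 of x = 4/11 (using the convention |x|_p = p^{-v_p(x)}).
|4/11|_13 = 1

Step 1 — compute v_13(x) by factoring powers of 13 out of the numerator and denominator: v_13(4/11) = 0. Step 2 — apply |x|_p = p^{-v_p(x)} = 13^{0} = 1.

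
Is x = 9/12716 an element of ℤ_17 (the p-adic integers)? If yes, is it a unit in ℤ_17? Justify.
x ∉ ℤ_17 (v_17(x) = -2 < 0)

ℤ_17 = {x ∈ ℚ_17 : v_17(x) ≥ 0} and ℤ_17^× = {x ∈ ℤ_17 : v_17(x) = 0}. Here v_17(9/12716) = v_17(num) − v_17(den) = -2; compare against these criteria.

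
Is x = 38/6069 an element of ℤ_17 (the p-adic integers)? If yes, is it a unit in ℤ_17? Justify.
x ∉ ℤ_17 (v_17(x) = -2 < 0)

ℤ_17 = {x ∈ ℚ_17 : v_17(x) ≥ 0} and ℤ_17^× = {x ∈ ℤ_17 : v_17(x) = 0}. Here v_17(38/6069) = v_17(num) − v_17(den) = -2; compare against these criteria.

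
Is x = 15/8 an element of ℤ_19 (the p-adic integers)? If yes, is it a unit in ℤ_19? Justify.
x ∈ ℤ_19^× (unit); v_19(x) = 0

ℤ_19 = {x ∈ ℚ_19 : v_19(x) ≥ 0} and ℤ_19^× = {x ∈ ℤ_19 : v_19(x) = 0}. Here v_19(15/8) = v_19(num) − v_19(den) = 0; compare against these criteria.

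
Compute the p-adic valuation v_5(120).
v_5(120) = 1

v_5(n) is the largest exponent k such that 5^k divides n. Factor out: 120 = 5^1 · 24. (Sign doesn't affect v_p.) So v_5(120) = 1.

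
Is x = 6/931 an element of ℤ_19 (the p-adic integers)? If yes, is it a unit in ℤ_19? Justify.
x ∉ ℤ_19 (v_19(x) = -1 < 0)

ℤ_19 = {x ∈ ℚ_19 : v_19(x) ≥ 0} and ℤ_19^× = {x ∈ ℤ_19 : v_19(x) = 0}. Here v_19(6/931) = v_19(num) − v_19(den) = -1; compare against these criteria.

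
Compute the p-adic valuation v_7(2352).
v_7(2352) = 2

v_7(n) is the largest exponent k such that 7^k divides n. Factor out: 2352 = 7^2 · 48. (Sign doesn't affect v_p.) So v_7(2352) = 2.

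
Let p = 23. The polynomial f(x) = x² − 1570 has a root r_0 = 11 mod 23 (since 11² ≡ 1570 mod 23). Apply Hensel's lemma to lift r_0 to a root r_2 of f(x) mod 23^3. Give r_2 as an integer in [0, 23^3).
r_2 = 8613 (mod 12167)

Hensel's recurrence: r_{i+1} = r_i − f(r_i)·(f′(r_i))^{-1} mod 23^{i+2}, with f′(x) = 2x. Iterate:
  r_0 = 11 (mod 23)
  r_1 = 149 (mod 529)
  r_2 = 8613 (mod 12167)
Final: r_2 = 8613, and one checks f(r_2) ≡ 0 mod 23^3.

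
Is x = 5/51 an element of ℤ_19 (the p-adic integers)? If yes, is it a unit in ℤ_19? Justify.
x ∈ ℤ_19^× (unit); v_19(x) = 0

ℤ_19 = {x ∈ ℚ_19 : v_19(x) ≥ 0} and ℤ_19^× = {x ∈ ℤ_19 : v_19(x) = 0}. Here v_19(5/51) = v_19(num) − v_19(den) = 0; compare against these criteria.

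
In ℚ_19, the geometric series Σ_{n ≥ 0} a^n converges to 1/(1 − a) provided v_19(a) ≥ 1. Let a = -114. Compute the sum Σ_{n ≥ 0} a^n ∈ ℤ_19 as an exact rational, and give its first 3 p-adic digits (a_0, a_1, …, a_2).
Σ a^n = 1/(1 − a) = 1/115;  first 3 digits = (1, 13, 16)

v_19(a) = 1 ≥ 1, so the series converges in ℤ_19 to 1/(1 − a) = 1/(1 − (-114)) = 1/115. Expand this rational in ℤ_19: compute digits iteratively via d_i = x_i mod 19, x_{i+1} = (x_i − d_i)/19. The first 3 digits are (1, 13, 16).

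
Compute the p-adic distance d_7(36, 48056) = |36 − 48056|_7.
d_7(36, 48056) = 1/2401

Step 1 — x − y = 36 − 48056 = -48020. Step 2 — v_7(-48020) = 4 (factor: -48020 = −(7^4 · 20); the sign does not affect v_p). Step 3 — |x − y|_7 = 7^{-4} = 1/2401.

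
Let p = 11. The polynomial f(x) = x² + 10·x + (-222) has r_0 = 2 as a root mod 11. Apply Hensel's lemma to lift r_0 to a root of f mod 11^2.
r_1 = 68 (mod 121)

Hensel: r_{i+1} = r_i − f(r_i)·(f′(r_i))^{-1} mod 11^{i+2}, f′(x) = 2x + 10. Iterate:
  r_0 = 2 (mod 11)
  r_1 = 68 (mod 121)
Final: r = 68 satisfies f(r) ≡ 0 mod 11^2.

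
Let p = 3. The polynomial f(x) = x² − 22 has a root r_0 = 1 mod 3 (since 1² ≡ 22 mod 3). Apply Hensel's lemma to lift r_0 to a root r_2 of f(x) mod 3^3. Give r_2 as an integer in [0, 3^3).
r_2 = 7 (mod 27)

Hensel's recurrence: r_{i+1} = r_i − f(r_i)·(f′(r_i))^{-1} mod 3^{i+2}, with f′(x) = 2x. Iterate:
  r_0 = 1 (mod 3)
  r_1 = 7 (mod 9)
  r_2 = 7 (mod 27)
Final: r_2 = 7, and one checks f(r_2) ≡ 0 mod 3^3.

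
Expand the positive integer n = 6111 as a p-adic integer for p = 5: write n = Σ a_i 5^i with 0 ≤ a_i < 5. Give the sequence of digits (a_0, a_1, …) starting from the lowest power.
(a_0, a_1, …) = (1, 2, 4, 3, 4, 1)

Repeated division by 5 gives the digits low-to-high: 6111 = 1 + 2·5^1 + 4·5^2 + 3·5^3 + 4·5^4 + 1·5^5. Digit sequence: (1, 2, 4, 3, 4, 1).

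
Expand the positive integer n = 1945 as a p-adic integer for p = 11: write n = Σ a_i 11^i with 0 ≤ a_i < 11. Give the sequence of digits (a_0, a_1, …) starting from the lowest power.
(a_0, a_1, …) = (9, 0, 5, 1)

Repeated division by 11 gives the digits low-to-high: 1945 = 9 + 5·11^2 + 1·11^3. Digit sequence: (9, 0, 5, 1).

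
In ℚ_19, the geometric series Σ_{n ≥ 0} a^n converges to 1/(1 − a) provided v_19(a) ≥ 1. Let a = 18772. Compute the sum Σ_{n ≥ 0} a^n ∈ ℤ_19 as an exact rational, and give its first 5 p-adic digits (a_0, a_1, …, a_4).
Σ a^n = 1/(1 − a) = -1/18771;  first 5 digits = (1, 0, 14, 2, 6)

v_19(a) = 2 ≥ 1, so the series converges in ℤ_19 to 1/(1 − a) = 1/(1 − 18772) = -1/18771. Expand this rational in ℤ_19: compute digits iteratively via d_i = x_i mod 19, x_{i+1} = (x_i − d_i)/19. The first 5 digits are (1, 0, 14, 2, 6).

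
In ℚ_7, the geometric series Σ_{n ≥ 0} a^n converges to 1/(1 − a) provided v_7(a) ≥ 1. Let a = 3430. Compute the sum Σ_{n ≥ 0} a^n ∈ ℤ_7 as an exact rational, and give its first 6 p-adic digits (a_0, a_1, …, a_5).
Σ a^n = 1/(1 − a) = -1/3429;  first 6 digits = (1, 0, 0, 3, 1, 0)

v_7(a) = 3 ≥ 1, so the series converges in ℤ_7 to 1/(1 − a) = 1/(1 − 3430) = -1/3429. Expand this rational in ℤ_7: compute digits iteratively via d_i = x_i mod 7, x_{i+1} = (x_i − d_i)/7. The first 6 digits are (1, 0, 0, 3, 1, 0).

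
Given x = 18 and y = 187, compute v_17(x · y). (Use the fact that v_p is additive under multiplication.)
v_17(3366) = 1

v_p(x) = 0 (factor: 18 = 17^0 · 18); v_p(y) = 1 (factor: 187 = 17^1 · 11). Additivity: v_p(xy) = v_p(x) + v_p(y) = 0 + 1 = 1. (Direct check: xy = 3366 = 17^1 · (198).)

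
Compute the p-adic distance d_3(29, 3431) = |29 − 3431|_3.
d_3(29, 3431) = 1/243

Step 1 — x − y = 29 − 3431 = -3402. Step 2 — v_3(-3402) = 5 (factor: -3402 = −(3^5 · 14); the sign does not affect v_p). Step 3 — |x − y|_3 = 3^{-5} = 1/243.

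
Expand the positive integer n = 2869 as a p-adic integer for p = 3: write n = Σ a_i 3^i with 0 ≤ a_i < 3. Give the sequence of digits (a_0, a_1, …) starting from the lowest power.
(a_0, a_1, …) = (1, 2, 0, 1, 2, 2, 0, 1)

Repeated division by 3 gives the digits low-to-high: 2869 = 1 + 2·3^1 + 1·3^3 + 2·3^4 + 2·3^5 + 1·3^7. Digit sequence: (1, 2, 0, 1, 2, 2, 0, 1).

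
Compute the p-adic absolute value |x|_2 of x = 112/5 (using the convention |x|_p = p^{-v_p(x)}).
|112/5|_2 = 1/16

Step 1 — compute v_2(x) by factoring powers of 2 out of the numerator and denominator: v_2(112/5) = 4. Step 2 — apply |x|_p = p^{-v_p(x)} = 2^{-4} = 1/16.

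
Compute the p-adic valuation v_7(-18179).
v_7(-18179) = 3

v_7(n) is the largest exponent k such that 7^k divides n. Factor out: -18179 = -7^3 · 53. (Sign doesn't affect v_p.) So v_7(-18179) = 3.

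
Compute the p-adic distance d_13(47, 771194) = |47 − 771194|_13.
d_13(47, 771194) = 1/28561

Step 1 — x − y = 47 − 771194 = -771147. Step 2 — v_13(-771147) = 4 (factor: -771147 = −(13^4 · 27); the sign does not affect v_p). Step 3 — |x − y|_13 = 13^{-4} = 1/28561.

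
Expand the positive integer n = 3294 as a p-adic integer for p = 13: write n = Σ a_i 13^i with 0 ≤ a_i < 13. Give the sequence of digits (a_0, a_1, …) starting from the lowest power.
(a_0, a_1, …) = (5, 6, 6, 1)

Repeated division by 13 gives the digits low-to-high: 3294 = 5 + 6·13^1 + 6·13^2 + 1·13^3. Digit sequence: (5, 6, 6, 1).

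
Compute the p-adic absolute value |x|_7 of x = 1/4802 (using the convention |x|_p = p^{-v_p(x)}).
|1/4802|_7 = 2401

Step 1 — compute v_7(x) by factoring powers of 7 out of the numerator and denominator: v_7(1/4802) = -4. Step 2 — apply |x|_p = p^{-v_p(x)} = 7^{4} = 2401.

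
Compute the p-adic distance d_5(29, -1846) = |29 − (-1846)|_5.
d_5(29, -1846) = 1/625

Step 1 — x − y = 29 − (-1846) = 1875. Step 2 — v_5(1875) = 4 (factor: 1875 = (5^4 · 3); the sign does not affect v_p). Step 3 — |x − y|_5 = 5^{-4} = 1/625.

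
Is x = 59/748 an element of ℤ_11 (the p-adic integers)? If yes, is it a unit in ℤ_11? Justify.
x ∉ ℤ_11 (v_11(x) = -1 < 0)

ℤ_11 = {x ∈ ℚ_11 : v_11(x) ≥ 0} and ℤ_11^× = {x ∈ ℤ_11 : v_11(x) = 0}. Here v_11(59/748) = v_11(num) − v_11(den) = -1; compare against these criteria.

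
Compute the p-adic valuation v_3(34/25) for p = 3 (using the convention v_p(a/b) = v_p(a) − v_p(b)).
v_3(34/25) = 0

Factor powers of 3 from the numerator and denominator of the reduced fraction: 34 = 3^0 · 34 and 25 = 3^0 · 25. Apply v_p(a/b) = v_p(a) − v_p(b): v_3(34/25) = 0 − 0 = 0.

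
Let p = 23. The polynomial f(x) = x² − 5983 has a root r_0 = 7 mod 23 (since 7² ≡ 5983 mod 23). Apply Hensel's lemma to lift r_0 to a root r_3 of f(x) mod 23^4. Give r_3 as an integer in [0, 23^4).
r_3 = 15923 (mod 279841)

Hensel's recurrence: r_{i+1} = r_i − f(r_i)·(f′(r_i))^{-1} mod 23^{i+2}, with f′(x) = 2x. Iterate:
  r_0 = 7 (mod 23)
  r_1 = 53 (mod 529)
  r_2 = 3756 (mod 12167)
  r_3 = 15923 (mod 279841)
Final: r_3 = 15923, and one checks f(r_3) ≡ 0 mod 23^4.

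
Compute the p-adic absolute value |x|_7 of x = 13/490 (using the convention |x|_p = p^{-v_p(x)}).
|13/490|_7 = 49

Step 1 — compute v_7(x) by factoring powers of 7 out of the numerator and denominator: v_7(13/490) = -2. Step 2 — apply |x|_p = p^{-v_p(x)} = 7^{2} = 49.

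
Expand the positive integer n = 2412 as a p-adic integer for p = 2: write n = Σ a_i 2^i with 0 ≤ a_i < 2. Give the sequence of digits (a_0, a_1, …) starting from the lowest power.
(a_0, a_1, …) = (0, 0, 1, 1, 0, 1, 1, 0, 1, 0, 0, 1)

Repeated division by 2 gives the digits low-to-high: 2412 = 1·2^2 + 1·2^3 + 1·2^5 + 1·2^6 + 1·2^8 + 1·2^11. Digit sequence: (0, 0, 1, 1, 0, 1, 1, 0, 1, 0, 0, 1).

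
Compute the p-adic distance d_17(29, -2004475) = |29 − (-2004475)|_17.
d_17(29, -2004475) = 1/83521

Step 1 — x − y = 29 − (-2004475) = 2004504. Step 2 — v_17(2004504) = 4 (factor: 2004504 = (17^4 · 24); the sign does not affect v_p). Step 3 — |x − y|_17 = 17^{-4} = 1/83521.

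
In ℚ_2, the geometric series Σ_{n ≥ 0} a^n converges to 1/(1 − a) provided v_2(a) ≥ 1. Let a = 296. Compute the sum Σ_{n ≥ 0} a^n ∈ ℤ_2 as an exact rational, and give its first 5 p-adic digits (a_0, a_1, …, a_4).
Σ a^n = 1/(1 − a) = -1/295;  first 5 digits = (1, 0, 0, 1, 0)

v_2(a) = 3 ≥ 1, so the series converges in ℤ_2 to 1/(1 − a) = 1/(1 − 296) = -1/295. Expand this rational in ℤ_2: compute digits iteratively via d_i = x_i mod 2, x_{i+1} = (x_i − d_i)/2. The first 5 digits are (1, 0, 0, 1, 0).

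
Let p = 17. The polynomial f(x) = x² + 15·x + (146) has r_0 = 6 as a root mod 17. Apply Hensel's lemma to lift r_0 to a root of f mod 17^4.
r_3 = 79974 (mod 83521)

Hensel: r_{i+1} = r_i − f(r_i)·(f′(r_i))^{-1} mod 17^{i+2}, f′(x) = 2x + 15. Iterate:
  r_0 = 6 (mod 17)
  r_1 = 210 (mod 289)
  r_2 = 1366 (mod 4913)
  r_3 = 79974 (mod 83521)
Final: r = 79974 satisfies f(r) ≡ 0 mod 17^4.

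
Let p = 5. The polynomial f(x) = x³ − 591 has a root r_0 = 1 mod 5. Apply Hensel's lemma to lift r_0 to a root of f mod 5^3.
r_2 = 6 (mod 125)

Hensel: r_{i+1} = r_i − f(r_i)/f′(r_i) mod 5^{i+2}, where f′(x) = 3x². Iterate:
  r_0 = 1 (mod 5)
  r_1 = 6 (mod 25)
  r_2 = 6 (mod 125)
Final: r = 6 with f(r) ≡ 0 mod 5^3.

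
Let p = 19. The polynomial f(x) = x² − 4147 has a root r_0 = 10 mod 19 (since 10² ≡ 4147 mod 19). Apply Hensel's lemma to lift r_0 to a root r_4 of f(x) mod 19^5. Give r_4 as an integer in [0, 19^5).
r_4 = 1464663 (mod 2476099)

Hensel's recurrence: r_{i+1} = r_i − f(r_i)·(f′(r_i))^{-1} mod 19^{i+2}, with f′(x) = 2x. Iterate:
  r_0 = 10 (mod 19)
  r_1 = 86 (mod 361)
  r_2 = 3696 (mod 6859)
  r_3 = 31132 (mod 130321)
  r_4 = 1464663 (mod 2476099)
Final: r_4 = 1464663, and one checks f(r_4) ≡ 0 mod 19^5.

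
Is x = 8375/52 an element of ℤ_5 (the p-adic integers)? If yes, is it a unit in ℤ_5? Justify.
x ∈ ℤ_5 but not a unit; v_5(x) = 3 > 0

ℤ_5 = {x ∈ ℚ_5 : v_5(x) ≥ 0} and ℤ_5^× = {x ∈ ℤ_5 : v_5(x) = 0}. Here v_5(8375/52) = v_5(num) − v_5(den) = 3; compare against these criteria.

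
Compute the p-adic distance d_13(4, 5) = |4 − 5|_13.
d_13(4, 5) = 1

Step 1 — x − y = 4 − 5 = -1. Step 2 — v_13(-1) = 0 (factor: -1 = −(13^0 · 1); the sign does not affect v_p). Step 3 — |x − y|_13 = 13^{0} = 1.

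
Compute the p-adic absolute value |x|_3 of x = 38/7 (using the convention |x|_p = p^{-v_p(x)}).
|38/7|_3 = 1

Step 1 — compute v_3(x) by factoring powers of 3 out of the numerator and denominator: v_3(38/7) = 0. Step 2 — apply |x|_p = p^{-v_p(x)} = 3^{0} = 1.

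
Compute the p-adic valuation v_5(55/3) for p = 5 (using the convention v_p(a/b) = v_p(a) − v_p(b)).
v_5(55/3) = 1

Factor powers of 5 from the numerator and denominator of the reduced fraction: 55 = 5^1 · 11 and 3 = 5^0 · 3. Apply v_p(a/b) = v_p(a) − v_p(b): v_5(55/3) = 1 − 0 = 1.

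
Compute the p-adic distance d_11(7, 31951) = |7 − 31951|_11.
d_11(7, 31951) = 1/1331

Step 1 — x − y = 7 − 31951 = -31944. Step 2 — v_11(-31944) = 3 (factor: -31944 = −(11^3 · 24); the sign does not affect v_p). Step 3 — |x − y|_11 = 11^{-3} = 1/1331.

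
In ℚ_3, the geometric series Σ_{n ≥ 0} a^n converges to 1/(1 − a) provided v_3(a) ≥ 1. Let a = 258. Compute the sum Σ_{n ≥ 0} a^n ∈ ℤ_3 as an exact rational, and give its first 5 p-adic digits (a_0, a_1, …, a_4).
Σ a^n = 1/(1 − a) = -1/257;  first 5 digits = (1, 2, 2, 1, 0)

v_3(a) = 1 ≥ 1, so the series converges in ℤ_3 to 1/(1 − a) = 1/(1 − 258) = -1/257. Expand this rational in ℤ_3: compute digits iteratively via d_i = x_i mod 3, x_{i+1} = (x_i − d_i)/3. The first 5 digits are (1, 2, 2, 1, 0).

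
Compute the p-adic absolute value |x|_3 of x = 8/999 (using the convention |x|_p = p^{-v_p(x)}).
|8/999|_3 = 27

Step 1 — compute v_3(x) by factoring powers of 3 out of the numerator and denominator: v_3(8/999) = -3. Step 2 — apply |x|_p = p^{-v_p(x)} = 3^{3} = 27.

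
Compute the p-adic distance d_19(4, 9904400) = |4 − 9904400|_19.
d_19(4, 9904400) = 1/2476099

Step 1 — x − y = 4 − 9904400 = -9904396. Step 2 — v_19(-9904396) = 5 (factor: -9904396 = −(19^5 · 4); the sign does not affect v_p). Step 3 — |x − y|_19 = 19^{-5} = 1/2476099.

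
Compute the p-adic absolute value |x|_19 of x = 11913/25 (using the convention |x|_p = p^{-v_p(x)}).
|11913/25|_19 = 1/361

Step 1 — compute v_19(x) by factoring powers of 19 out of the numerator and denominator: v_19(11913/25) = 2. Step 2 — apply |x|_p = p^{-v_p(x)} = 19^{-2} = 1/361.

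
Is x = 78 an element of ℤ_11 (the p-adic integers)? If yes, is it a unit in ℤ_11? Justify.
x ∈ ℤ_11^× (unit); v_11(x) = 0

ℤ_11 = {x ∈ ℚ_11 : v_11(x) ≥ 0} and ℤ_11^× = {x ∈ ℤ_11 : v_11(x) = 0}. Here v_11(78) = v_11(num) − v_11(den) = 0; compare against these criteria.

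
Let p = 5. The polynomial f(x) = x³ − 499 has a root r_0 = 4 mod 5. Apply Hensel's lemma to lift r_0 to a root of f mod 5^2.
r_1 = 24 (mod 25)

Hensel: r_{i+1} = r_i − f(r_i)/f′(r_i) mod 5^{i+2}, where f′(x) = 3x². Iterate:
  r_0 = 4 (mod 5)
  r_1 = 24 (mod 25)
Final: r = 24 with f(r) ≡ 0 mod 5^2.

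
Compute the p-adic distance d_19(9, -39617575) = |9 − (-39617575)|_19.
d_19(9, -39617575) = 1/2476099

Step 1 — x − y = 9 − (-39617575) = 39617584. Step 2 — v_19(39617584) = 5 (factor: 39617584 = (19^5 · 16); the sign does not affect v_p). Step 3 — |x − y|_19 = 19^{-5} = 1/2476099.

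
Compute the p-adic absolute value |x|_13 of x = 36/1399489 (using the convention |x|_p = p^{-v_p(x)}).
|36/1399489|_13 = 28561

Step 1 — compute v_13(x) by factoring powers of 13 out of the numerator and denominator: v_13(36/1399489) = -4. Step 2 — apply |x|_p = p^{-v_p(x)} = 13^{4} = 28561.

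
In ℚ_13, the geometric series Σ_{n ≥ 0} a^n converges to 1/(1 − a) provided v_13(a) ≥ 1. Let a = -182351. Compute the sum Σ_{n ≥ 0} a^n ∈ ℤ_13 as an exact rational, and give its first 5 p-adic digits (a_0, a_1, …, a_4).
Σ a^n = 1/(1 − a) = 1/182352;  first 5 digits = (1, 0, 0, 8, 6)

v_13(a) = 3 ≥ 1, so the series converges in ℤ_13 to 1/(1 − a) = 1/(1 − (-182351)) = 1/182352. Expand this rational in ℤ_13: compute digits iteratively via d_i = x_i mod 13, x_{i+1} = (x_i − d_i)/13. The first 5 digits are (1, 0, 0, 8, 6).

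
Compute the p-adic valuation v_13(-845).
v_13(-845) = 2

v_13(n) is the largest exponent k such that 13^k divides n. Factor out: -845 = -13^2 · 5. (Sign doesn't affect v_p.) So v_13(-845) = 2.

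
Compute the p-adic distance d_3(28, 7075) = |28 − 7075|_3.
d_3(28, 7075) = 1/243

Step 1 — x − y = 28 − 7075 = -7047. Step 2 — v_3(-7047) = 5 (factor: -7047 = −(3^5 · 29); the sign does not affect v_p). Step 3 — |x − y|_3 = 3^{-5} = 1/243.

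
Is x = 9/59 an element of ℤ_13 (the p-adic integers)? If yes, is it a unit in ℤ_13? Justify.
x ∈ ℤ_13^× (unit); v_13(x) = 0

ℤ_13 = {x ∈ ℚ_13 : v_13(x) ≥ 0} and ℤ_13^× = {x ∈ ℤ_13 : v_13(x) = 0}. Here v_13(9/59) = v_13(num) − v_13(den) = 0; compare against these criteria.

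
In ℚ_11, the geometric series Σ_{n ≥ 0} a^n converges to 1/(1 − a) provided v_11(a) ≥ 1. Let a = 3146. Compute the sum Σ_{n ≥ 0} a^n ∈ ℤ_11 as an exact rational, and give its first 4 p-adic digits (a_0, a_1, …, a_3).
Σ a^n = 1/(1 − a) = -1/3145;  first 4 digits = (1, 0, 4, 2)

v_11(a) = 2 ≥ 1, so the series converges in ℤ_11 to 1/(1 − a) = 1/(1 − 3146) = -1/3145. Expand this rational in ℤ_11: compute digits iteratively via d_i = x_i mod 11, x_{i+1} = (x_i − d_i)/11. The first 4 digits are (1, 0, 4, 2).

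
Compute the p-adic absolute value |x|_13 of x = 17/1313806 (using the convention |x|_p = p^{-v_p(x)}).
|17/1313806|_13 = 28561

Step 1 — compute v_13(x) by factoring powers of 13 out of the numerator and denominator: v_13(17/1313806) = -4. Step 2 — apply |x|_p = p^{-v_p(x)} = 13^{4} = 28561.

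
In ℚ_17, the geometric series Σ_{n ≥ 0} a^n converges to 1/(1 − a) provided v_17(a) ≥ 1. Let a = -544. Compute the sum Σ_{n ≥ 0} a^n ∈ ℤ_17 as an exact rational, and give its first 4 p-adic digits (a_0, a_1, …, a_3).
Σ a^n = 1/(1 − a) = 1/545;  first 4 digits = (1, 2, 2, 0)

v_17(a) = 1 ≥ 1, so the series converges in ℤ_17 to 1/(1 − a) = 1/(1 − (-544)) = 1/545. Expand this rational in ℤ_17: compute digits iteratively via d_i = x_i mod 17, x_{i+1} = (x_i − d_i)/17. The first 4 digits are (1, 2, 2, 0).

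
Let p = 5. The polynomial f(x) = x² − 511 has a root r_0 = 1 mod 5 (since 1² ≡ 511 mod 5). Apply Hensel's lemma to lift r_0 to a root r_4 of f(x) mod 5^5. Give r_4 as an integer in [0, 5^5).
r_4 = 2181 (mod 3125)

Hensel's recurrence: r_{i+1} = r_i − f(r_i)·(f′(r_i))^{-1} mod 5^{i+2}, with f′(x) = 2x. Iterate:
  r_0 = 1 (mod 5)
  r_1 = 6 (mod 25)
  r_2 = 56 (mod 125)
  r_3 = 306 (mod 625)
  r_4 = 2181 (mod 3125)
Final: r_4 = 2181, and one checks f(r_4) ≡ 0 mod 5^5.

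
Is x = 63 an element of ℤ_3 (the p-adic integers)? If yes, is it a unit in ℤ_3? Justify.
x ∈ ℤ_3 but not a unit; v_3(x) = 2 > 0

ℤ_3 = {x ∈ ℚ_3 : v_3(x) ≥ 0} and ℤ_3^× = {x ∈ ℤ_3 : v_3(x) = 0}. Here v_3(63) = v_3(num) − v_3(den) = 2; compare against these criteria.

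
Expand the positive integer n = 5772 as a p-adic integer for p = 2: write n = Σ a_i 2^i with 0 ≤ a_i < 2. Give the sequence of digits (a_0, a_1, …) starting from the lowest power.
(a_0, a_1, …) = (0, 0, 1, 1, 0, 0, 0, 1, 0, 1, 1, 0, 1)

Repeated division by 2 gives the digits low-to-high: 5772 = 1·2^2 + 1·2^3 + 1·2^7 + 1·2^9 + 1·2^10 + 1·2^12. Digit sequence: (0, 0, 1, 1, 0, 0, 0, 1, 0, 1, 1, 0, 1).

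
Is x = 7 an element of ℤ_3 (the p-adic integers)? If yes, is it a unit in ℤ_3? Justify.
x ∈ ℤ_3^× (unit); v_3(x) = 0

ℤ_3 = {x ∈ ℚ_3 : v_3(x) ≥ 0} and ℤ_3^× = {x ∈ ℤ_3 : v_3(x) = 0}. Here v_3(7) = v_3(num) − v_3(den) = 0; compare against these criteria.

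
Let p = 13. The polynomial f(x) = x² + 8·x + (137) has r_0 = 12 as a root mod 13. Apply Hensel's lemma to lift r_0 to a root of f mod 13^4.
r_3 = 2625 (mod 28561)

Hensel: r_{i+1} = r_i − f(r_i)·(f′(r_i))^{-1} mod 13^{i+2}, f′(x) = 2x + 8. Iterate:
  r_0 = 12 (mod 13)
  r_1 = 90 (mod 169)
  r_2 = 428 (mod 2197)
  r_3 = 2625 (mod 28561)
Final: r = 2625 satisfies f(r) ≡ 0 mod 13^4.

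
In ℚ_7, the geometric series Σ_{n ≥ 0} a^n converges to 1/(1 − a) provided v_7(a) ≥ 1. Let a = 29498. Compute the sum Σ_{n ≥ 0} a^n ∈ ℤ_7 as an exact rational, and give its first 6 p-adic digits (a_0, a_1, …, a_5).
Σ a^n = 1/(1 − a) = -1/29497;  first 6 digits = (1, 0, 0, 2, 5, 1)

v_7(a) = 3 ≥ 1, so the series converges in ℤ_7 to 1/(1 − a) = 1/(1 − 29498) = -1/29497. Expand this rational in ℤ_7: compute digits iteratively via d_i = x_i mod 7, x_{i+1} = (x_i − d_i)/7. The first 6 digits are (1, 0, 0, 2, 5, 1).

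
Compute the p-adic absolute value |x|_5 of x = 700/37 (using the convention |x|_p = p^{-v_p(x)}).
|700/37|_5 = 1/25

Step 1 — compute v_5(x) by factoring powers of 5 out of the numerator and denominator: v_5(700/37) = 2. Step 2 — apply |x|_p = p^{-v_p(x)} = 5^{-2} = 1/25.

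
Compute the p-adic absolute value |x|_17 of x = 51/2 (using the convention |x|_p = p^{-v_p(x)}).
|51/2|_17 = 1/17

Step 1 — compute v_17(x) by factoring powers of 17 out of the numerator and denominator: v_17(51/2) = 1. Step 2 — apply |x|_p = p^{-v_p(x)} = 17^{-1} = 1/17.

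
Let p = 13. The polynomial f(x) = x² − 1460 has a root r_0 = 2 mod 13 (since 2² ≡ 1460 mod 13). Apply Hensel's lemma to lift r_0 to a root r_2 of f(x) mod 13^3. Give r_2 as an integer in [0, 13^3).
r_2 = 197 (mod 2197)

Hensel's recurrence: r_{i+1} = r_i − f(r_i)·(f′(r_i))^{-1} mod 13^{i+2}, with f′(x) = 2x. Iterate:
  r_0 = 2 (mod 13)
  r_1 = 28 (mod 169)
  r_2 = 197 (mod 2197)
Final: r_2 = 197, and one checks f(r_2) ≡ 0 mod 13^3.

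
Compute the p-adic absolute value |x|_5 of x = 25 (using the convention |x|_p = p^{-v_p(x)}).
|25|_5 = 1/25

Step 1 — compute v_5(x) by factoring powers of 5 out of the numerator and denominator: v_5(25) = 2. Step 2 — apply |x|_p = p^{-v_p(x)} = 5^{-2} = 1/25.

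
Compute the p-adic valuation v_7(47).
v_7(47) = 0

v_7(n) is the largest exponent k such that 7^k divides n. Factor out: 47 = 7^0 · 47. (Sign doesn't affect v_p.) So v_7(47) = 0.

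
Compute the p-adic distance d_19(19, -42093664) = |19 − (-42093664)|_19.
d_19(19, -42093664) = 1/2476099

Step 1 — x − y = 19 − (-42093664) = 42093683. Step 2 — v_19(42093683) = 5 (factor: 42093683 = (19^5 · 17); the sign does not affect v_p). Step 3 — |x − y|_19 = 19^{-5} = 1/2476099.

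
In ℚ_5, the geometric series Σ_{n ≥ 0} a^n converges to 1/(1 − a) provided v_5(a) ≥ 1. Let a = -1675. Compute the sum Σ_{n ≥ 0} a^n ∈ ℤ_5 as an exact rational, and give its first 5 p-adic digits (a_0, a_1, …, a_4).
Σ a^n = 1/(1 − a) = 1/1676;  first 5 digits = (1, 0, 3, 1, 1)

v_5(a) = 2 ≥ 1, so the series converges in ℤ_5 to 1/(1 − a) = 1/(1 − (-1675)) = 1/1676. Expand this rational in ℤ_5: compute digits iteratively via d_i = x_i mod 5, x_{i+1} = (x_i − d_i)/5. The first 5 digits are (1, 0, 3, 1, 1).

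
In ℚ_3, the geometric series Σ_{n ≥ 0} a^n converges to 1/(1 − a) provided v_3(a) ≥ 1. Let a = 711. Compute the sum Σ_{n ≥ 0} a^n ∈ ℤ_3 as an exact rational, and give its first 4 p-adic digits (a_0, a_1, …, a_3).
Σ a^n = 1/(1 − a) = -1/710;  first 4 digits = (1, 0, 1, 2)

v_3(a) = 2 ≥ 1, so the series converges in ℤ_3 to 1/(1 − a) = 1/(1 − 711) = -1/710. Expand this rational in ℤ_3: compute digits iteratively via d_i = x_i mod 3, x_{i+1} = (x_i − d_i)/3. The first 4 digits are (1, 0, 1, 2).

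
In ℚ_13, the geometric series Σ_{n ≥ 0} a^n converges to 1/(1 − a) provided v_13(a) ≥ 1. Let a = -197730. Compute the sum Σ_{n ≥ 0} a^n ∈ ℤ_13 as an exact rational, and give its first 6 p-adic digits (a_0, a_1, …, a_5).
Σ a^n = 1/(1 − a) = 1/197731;  first 6 digits = (1, 0, 0, 1, 6, 12)

v_13(a) = 3 ≥ 1, so the series converges in ℤ_13 to 1/(1 − a) = 1/(1 − (-197730)) = 1/197731. Expand this rational in ℤ_13: compute digits iteratively via d_i = x_i mod 13, x_{i+1} = (x_i − d_i)/13. The first 6 digits are (1, 0, 0, 1, 6, 12).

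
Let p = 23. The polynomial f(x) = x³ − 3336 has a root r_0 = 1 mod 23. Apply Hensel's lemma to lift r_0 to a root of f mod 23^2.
r_1 = 231 (mod 529)

Hensel: r_{i+1} = r_i − f(r_i)/f′(r_i) mod 23^{i+2}, where f′(x) = 3x². Iterate:
  r_0 = 1 (mod 23)
  r_1 = 231 (mod 529)
Final: r = 231 with f(r) ≡ 0 mod 23^2.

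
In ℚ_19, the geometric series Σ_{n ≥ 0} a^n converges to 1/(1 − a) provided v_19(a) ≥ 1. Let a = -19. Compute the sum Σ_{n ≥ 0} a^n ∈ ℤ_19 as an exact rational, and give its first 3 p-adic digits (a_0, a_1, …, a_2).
Σ a^n = 1/(1 − a) = 1/20;  first 3 digits = (1, 18, 0)

v_19(a) = 1 ≥ 1, so the series converges in ℤ_19 to 1/(1 − a) = 1/(1 − (-19)) = 1/20. Expand this rational in ℤ_19: compute digits iteratively via d_i = x_i mod 19, x_{i+1} = (x_i − d_i)/19. The first 3 digits are (1, 18, 0).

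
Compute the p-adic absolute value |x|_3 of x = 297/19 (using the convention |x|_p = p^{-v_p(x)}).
|297/19|_3 = 1/27

Step 1 — compute v_3(x) by factoring powers of 3 out of the numerator and denominator: v_3(297/19) = 3. Step 2 — apply |x|_p = p^{-v_p(x)} = 3^{-3} = 1/27.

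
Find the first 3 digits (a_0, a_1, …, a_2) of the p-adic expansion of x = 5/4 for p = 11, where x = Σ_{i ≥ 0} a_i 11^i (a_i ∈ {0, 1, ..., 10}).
(a_0, …, a_2) = (4, 8, 2)

v_11(5/4) = 0 (numerator and denominator both coprime to 11), so x ∈ ℤ_11^×. Compute digits iteratively via a_i = x_i mod 11, x_{i+1} = (x_i − a_i)/11, with x_0 = x:
  x_0 = 5/4;  a_0 = 4;  x_1 = (x_0 − 4)/11 = -1/4
  x_1 = -1/4;  a_1 = 8;  x_2 = (x_1 − 8)/11 = -3/4
  x_2 = -3/4;  a_2 = 2;  x_3 = (x_2 − 2)/11 = -1/4
Digits: (4, 8, 2).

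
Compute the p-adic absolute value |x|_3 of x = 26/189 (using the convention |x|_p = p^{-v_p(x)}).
|26/189|_3 = 27

Step 1 — compute v_3(x) by factoring powers of 3 out of the numerator and denominator: v_3(26/189) = -3. Step 2 — apply |x|_p = p^{-v_p(x)} = 3^{3} = 27.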